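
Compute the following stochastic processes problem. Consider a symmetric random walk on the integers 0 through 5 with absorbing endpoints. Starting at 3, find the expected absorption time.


For symmetric RW on 0,...,N with absorbing barriers, E(i) = i*(N-i)
E(3) = 3 * 2 = 6

6


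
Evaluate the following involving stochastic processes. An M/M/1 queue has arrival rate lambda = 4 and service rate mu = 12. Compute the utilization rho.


rho = lambda/mu
= 4/12
= 0.3333

0.3333


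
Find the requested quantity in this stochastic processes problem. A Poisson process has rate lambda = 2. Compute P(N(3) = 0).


P(N(t)=k) = (lambda*t)^k * exp(-lambda*t) / k!
lambda*t = 6
= 6^0 * exp(-6) / 0!
= 1 * 0.0025 / 1
= 0.0025

0.0025


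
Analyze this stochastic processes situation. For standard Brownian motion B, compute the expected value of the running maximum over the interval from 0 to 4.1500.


E(max B(s)) = sqrt(2t/pi)
= sqrt(2*4.1500/pi)
= sqrt(2.6420)
= 1.6254

1.6254


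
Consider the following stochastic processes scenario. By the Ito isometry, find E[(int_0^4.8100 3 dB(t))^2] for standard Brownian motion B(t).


By Ito isometry: E[(int f dB)^2] = int f^2 dt
= 3^2 * 4.8100
= 9 * 4.8100 = 43.2900

43.2900


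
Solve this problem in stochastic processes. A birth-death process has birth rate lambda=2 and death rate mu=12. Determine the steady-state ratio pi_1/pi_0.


For birth-death process, pi_n/pi_0 = (lambda/mu)^n
= (2/12)^1
= 0.1667

0.1667


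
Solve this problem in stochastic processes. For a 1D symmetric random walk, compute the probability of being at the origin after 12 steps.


P(S(12) = 0) = C(12,6) / 4^6
= 924 / 4096
= 0.2256

0.2256


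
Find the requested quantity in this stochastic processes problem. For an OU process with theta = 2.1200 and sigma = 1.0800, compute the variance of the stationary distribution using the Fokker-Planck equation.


Stationary variance = sigma^2 / (2*theta)
= 1.0800^2 / (2*2.1200)
= 1.1664 / 4.2400
= 0.2751

0.2751


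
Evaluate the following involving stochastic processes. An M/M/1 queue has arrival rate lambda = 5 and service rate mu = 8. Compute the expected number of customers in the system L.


rho = 5/8 = 0.6250
L = rho/(1-rho)
= 0.6250/0.3750
= 1.6667

1.6667


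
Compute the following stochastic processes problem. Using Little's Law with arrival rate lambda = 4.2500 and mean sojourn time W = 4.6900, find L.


Little's Law: L = lambda * W
= 4.2500 * 4.6900
= 19.9325

19.9325


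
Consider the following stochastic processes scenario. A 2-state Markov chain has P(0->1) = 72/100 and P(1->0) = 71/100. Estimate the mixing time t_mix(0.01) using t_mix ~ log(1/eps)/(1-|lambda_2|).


lambda_2 = |1 - p01 - p10| = |1 - 0.7200 - 0.7100| = 0.4300
t_mix ~ log(1/eps)/(1 - |lambda_2|)
= log(100)/(1 - 0.4300) = 4.6052/0.5700
= 8.0792

8.0792


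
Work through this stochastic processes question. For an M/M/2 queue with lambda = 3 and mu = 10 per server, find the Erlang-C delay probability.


a = lambda/mu = 0.3000
rho = a/c = 0.1500
Erlang-C formula applied:
C(c,a) = 0.0391

0.0391


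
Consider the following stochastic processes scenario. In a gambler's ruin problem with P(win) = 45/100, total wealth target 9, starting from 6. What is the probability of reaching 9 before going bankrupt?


Gambler's ruin formula:
r = q/p = 0.5500/0.4500 = 1.2222
P(win) = (1 - r^i)/(1 - r^N)
= (1 - 1.2222^6)/(1 - 1.2222^9)
= 0.4588

0.4588


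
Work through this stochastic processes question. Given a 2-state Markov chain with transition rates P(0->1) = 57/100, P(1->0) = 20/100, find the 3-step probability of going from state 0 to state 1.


Computing P^3 by matrix multiplication.
P = [[0.4300, 0.5700], [0.2000, 0.8000]]
After raising P to the power 3:
P^3(0,1) = 0.7313

0.7313


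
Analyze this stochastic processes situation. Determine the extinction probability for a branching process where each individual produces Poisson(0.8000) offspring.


Since mu = 0.8000 <= 1, extinction probability = 1.

1.0000


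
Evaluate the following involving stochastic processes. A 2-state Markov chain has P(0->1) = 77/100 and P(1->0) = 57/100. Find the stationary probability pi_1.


Stationary distribution: pi_0 = p10/(p01+p10), pi_1 = p01/(p01+p10)
p01 = 0.7700, p10 = 0.5700
pi_1 = 0.5746

0.5746


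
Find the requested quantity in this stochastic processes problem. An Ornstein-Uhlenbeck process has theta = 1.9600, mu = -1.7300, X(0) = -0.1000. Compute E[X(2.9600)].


E[X(t)] = mu + (X(0) - mu)*exp(-theta*t)
= -1.7300 + (-0.1000 - -1.7300)*exp(-1.9600*2.9600)
= -1.7300 + 1.6300 * 0.0030
= -1.7251

-1.7251


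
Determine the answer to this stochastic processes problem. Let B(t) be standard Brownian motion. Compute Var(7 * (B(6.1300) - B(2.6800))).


Var(alpha*(B(t)-B(s))) = alpha^2 * (t-s)
= 7^2 * (6.1300 - 2.6800)
= 49 * 3.4500
= 169.0500

169.0500


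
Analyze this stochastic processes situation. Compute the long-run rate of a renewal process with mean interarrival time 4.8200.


Long-run renewal rate = 1/E(X)
= 1/4.8200
= 0.2075

0.2075


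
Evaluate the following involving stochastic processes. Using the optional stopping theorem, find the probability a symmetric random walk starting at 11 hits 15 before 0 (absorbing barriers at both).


By optional stopping theorem: E(M at tau) = M(0) = 11
P(hit 15)*15 + P(hit 0)*0 = 11
P(hit 15) = (11 - 0)/(15 - 0) = 11/15 = 0.7333

0.7333


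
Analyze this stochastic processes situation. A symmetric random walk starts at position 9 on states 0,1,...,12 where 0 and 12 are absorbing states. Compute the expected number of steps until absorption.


For symmetric RW on 0,...,N with absorbing barriers, E(i) = i*(N-i)
E(9) = 9 * 3 = 27

27


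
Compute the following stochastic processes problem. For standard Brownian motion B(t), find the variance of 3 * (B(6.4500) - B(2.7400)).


Var(alpha*(B(t)-B(s))) = alpha^2 * (t-s)
= 3^2 * (6.4500 - 2.7400)
= 9 * 3.7100
= 33.3900

33.3900


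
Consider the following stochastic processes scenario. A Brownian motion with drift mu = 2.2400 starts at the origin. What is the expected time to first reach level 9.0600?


Expected first passage time = a/mu
= 9.0600/2.2400
= 4.0446

4.0446


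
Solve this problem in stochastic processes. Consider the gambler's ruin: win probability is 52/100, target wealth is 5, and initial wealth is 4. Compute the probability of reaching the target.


Gambler's ruin formula:
r = q/p = 0.4800/0.5200 = 0.9231
P(win) = (1 - r^i)/(1 - r^N)
= (1 - 0.9231^4)/(1 - 0.9231^5)
= 0.8307

0.8307


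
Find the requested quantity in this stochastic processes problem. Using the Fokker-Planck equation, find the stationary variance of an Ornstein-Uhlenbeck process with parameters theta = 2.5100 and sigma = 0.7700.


Stationary variance = sigma^2 / (2*theta)
= 0.7700^2 / (2*2.5100)
= 0.5929 / 5.0200
= 0.1181

0.1181


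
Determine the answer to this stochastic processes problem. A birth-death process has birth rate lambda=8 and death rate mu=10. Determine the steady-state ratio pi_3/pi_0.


For birth-death process, pi_n/pi_0 = (lambda/mu)^n
= (8/10)^3
= 0.5120

0.5120


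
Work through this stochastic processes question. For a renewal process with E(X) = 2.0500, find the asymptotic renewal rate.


Long-run renewal rate = 1/E(X)
= 1/2.0500
= 0.4878

0.4878


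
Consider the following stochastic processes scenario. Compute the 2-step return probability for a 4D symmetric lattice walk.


P(return in 2 steps) = P(reverse first step) = 1/(2d)
= 1/8
= 0.1250

0.1250


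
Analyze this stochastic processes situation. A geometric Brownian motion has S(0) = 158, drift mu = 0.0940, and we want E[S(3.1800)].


E[S(t)] = S(0) * exp(mu * t)
= 158 * exp(0.0940 * 3.1800)
= 158 * 1.3484
= 213.0475

213.0475


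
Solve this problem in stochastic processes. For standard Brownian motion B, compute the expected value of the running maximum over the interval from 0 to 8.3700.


E(max B(s)) = sqrt(2t/pi)
= sqrt(2*8.3700/pi)
= sqrt(5.3285)
= 2.3084

2.3084


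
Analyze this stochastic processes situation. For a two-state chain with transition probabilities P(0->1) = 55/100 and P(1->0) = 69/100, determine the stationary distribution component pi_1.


Stationary distribution: pi_0 = p10/(p01+p10), pi_1 = p01/(p01+p10)
p01 = 0.5500, p10 = 0.6900
pi_1 = 0.4435

0.4435


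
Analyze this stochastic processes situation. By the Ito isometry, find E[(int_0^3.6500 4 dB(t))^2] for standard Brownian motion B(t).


By Ito isometry: E[(int f dB)^2] = int f^2 dt
= 4^2 * 3.6500
= 16 * 3.6500 = 58.4000

58.4000


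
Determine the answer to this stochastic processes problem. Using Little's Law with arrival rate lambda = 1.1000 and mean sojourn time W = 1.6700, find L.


Little's Law: L = lambda * W
= 1.1000 * 1.6700
= 1.8370

1.8370


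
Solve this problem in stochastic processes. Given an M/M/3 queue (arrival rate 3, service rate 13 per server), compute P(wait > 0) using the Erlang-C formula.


a = lambda/mu = 0.2308
rho = a/c = 0.0769
Erlang-C formula applied:
C(c,a) = 0.0018

0.0018


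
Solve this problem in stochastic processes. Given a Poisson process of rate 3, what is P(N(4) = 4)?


P(N(t)=k) = (lambda*t)^k * exp(-lambda*t) / k!
lambda*t = 12
= 12^4 * exp(-12) / 4!
= 20736 * 6.1442e-06 / 24
= 0.0053

0.0053


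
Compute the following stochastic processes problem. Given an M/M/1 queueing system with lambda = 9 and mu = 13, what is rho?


rho = lambda/mu
= 9/13
= 0.6923

0.6923


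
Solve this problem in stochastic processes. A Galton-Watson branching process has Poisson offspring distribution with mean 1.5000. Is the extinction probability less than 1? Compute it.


Since mu = 1.5000 > 1, extinction prob q < 1.
Solve s = exp(mu*(s-1)) iteratively.
q = 0.4172

0.4172


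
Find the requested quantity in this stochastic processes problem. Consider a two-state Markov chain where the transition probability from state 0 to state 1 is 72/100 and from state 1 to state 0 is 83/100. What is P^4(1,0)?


Computing P^4 by matrix multiplication.
P = [[0.2800, 0.7200], [0.8300, 0.1700]]
After raising P to the power 4:
P^4(1,0) = 0.4865

0.4865


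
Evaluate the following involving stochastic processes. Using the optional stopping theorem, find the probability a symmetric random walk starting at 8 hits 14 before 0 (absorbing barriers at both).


By optional stopping theorem: E(M at tau) = M(0) = 8
P(hit 14)*14 + P(hit 0)*0 = 8
P(hit 14) = (8 - 0)/(14 - 0) = 4/7 = 0.5714

0.5714


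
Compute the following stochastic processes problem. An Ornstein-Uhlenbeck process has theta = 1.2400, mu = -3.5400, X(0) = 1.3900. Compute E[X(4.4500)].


E[X(t)] = mu + (X(0) - mu)*exp(-theta*t)
= -3.5400 + (1.3900 - -3.5400)*exp(-1.2400*4.4500)
= -3.5400 + 4.9300 * 0.0040
= -3.5202

-3.5202


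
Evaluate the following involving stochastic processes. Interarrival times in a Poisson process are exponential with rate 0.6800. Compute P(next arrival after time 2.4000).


P(X > t) = exp(-lambda * t)
= exp(-0.6800 * 2.4000)
= exp(-1.6320) = 0.1955

0.1955


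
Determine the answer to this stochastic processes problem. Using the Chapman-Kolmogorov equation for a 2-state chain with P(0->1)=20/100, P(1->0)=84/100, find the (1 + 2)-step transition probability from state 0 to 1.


P^3 = P^1 * P^2
Computing via matrix multiplication of the transition matrix.
Entry (0,1) of P^3 = 0.1923

0.1923


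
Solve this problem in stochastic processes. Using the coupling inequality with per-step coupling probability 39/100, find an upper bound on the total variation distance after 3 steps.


TV distance bound <= (1-delta)^n
= (1 - 0.3900)^3
= 0.6100^3
= 0.2270

0.2270


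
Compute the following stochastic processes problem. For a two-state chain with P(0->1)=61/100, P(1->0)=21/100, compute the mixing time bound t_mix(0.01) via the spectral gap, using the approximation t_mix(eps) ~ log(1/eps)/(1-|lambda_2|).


lambda_2 = |1 - p01 - p10| = |1 - 0.6100 - 0.2100| = 0.1800
t_mix ~ log(1/eps)/(1 - |lambda_2|)
= log(100)/(1 - 0.1800) = 4.6052/0.8200
= 5.6161

5.6161


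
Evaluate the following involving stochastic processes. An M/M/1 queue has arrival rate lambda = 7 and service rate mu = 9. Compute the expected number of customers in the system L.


rho = 7/9 = 0.7778
L = rho/(1-rho)
= 0.7778/0.2222
= 3.5000

3.5000


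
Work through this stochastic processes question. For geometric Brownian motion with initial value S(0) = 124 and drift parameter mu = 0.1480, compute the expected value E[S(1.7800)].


E[S(t)] = S(0) * exp(mu * t)
= 124 * exp(0.1480 * 1.7800)
= 124 * 1.3014
= 161.3735

161.3735


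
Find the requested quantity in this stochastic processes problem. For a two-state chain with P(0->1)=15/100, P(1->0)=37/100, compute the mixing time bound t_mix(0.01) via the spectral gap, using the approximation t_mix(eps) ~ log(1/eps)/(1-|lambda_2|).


lambda_2 = |1 - p01 - p10| = |1 - 0.1500 - 0.3700| = 0.4800
t_mix ~ log(1/eps)/(1 - |lambda_2|)
= log(100)/(1 - 0.4800) = 4.6052/0.5200
= 8.8561

8.8561


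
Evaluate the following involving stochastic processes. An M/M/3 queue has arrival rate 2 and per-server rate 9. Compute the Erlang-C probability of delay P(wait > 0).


a = lambda/mu = 0.2222
rho = a/c = 0.0741
Erlang-C formula applied:
C(c,a) = 0.0016

0.0016


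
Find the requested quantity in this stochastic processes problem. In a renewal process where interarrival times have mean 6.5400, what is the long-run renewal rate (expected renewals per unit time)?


Long-run renewal rate = 1/E(X)
= 1/6.5400
= 0.1529

0.1529


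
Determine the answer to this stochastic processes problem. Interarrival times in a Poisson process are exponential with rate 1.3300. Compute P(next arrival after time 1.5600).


P(X > t) = exp(-lambda * t)
= exp(-1.3300 * 1.5600)
= exp(-2.0748) = 0.1256

0.1256


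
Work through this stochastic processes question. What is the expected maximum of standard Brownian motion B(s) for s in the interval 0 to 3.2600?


E(max B(s)) = sqrt(2t/pi)
= sqrt(2*3.2600/pi)
= sqrt(2.0754)
= 1.4406

1.4406


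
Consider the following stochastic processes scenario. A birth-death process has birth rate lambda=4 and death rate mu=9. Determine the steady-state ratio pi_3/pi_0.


For birth-death process, pi_n/pi_0 = (lambda/mu)^n
= (4/9)^3
= 0.0878

0.0878


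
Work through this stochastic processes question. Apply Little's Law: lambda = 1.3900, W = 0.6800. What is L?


Little's Law: L = lambda * W
= 1.3900 * 0.6800
= 0.9452

0.9452


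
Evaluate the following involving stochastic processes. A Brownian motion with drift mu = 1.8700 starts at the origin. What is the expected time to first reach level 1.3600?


Expected first passage time = a/mu
= 1.3600/1.8700
= 0.7273

0.7273


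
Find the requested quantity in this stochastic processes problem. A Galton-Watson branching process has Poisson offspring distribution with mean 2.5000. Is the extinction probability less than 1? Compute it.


Since mu = 2.5000 > 1, extinction prob q < 1.
Solve s = exp(mu*(s-1)) iteratively.
q = 0.1074

0.1074


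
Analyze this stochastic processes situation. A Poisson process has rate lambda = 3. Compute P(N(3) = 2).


P(N(t)=k) = (lambda*t)^k * exp(-lambda*t) / k!
lambda*t = 9
= 9^2 * exp(-9) / 2!
= 81 * 1.2341e-04 / 2
= 0.0050

0.0050


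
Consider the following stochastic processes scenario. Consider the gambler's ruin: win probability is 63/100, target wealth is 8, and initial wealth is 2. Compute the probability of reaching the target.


Gambler's ruin formula:
r = q/p = 0.3700/0.6300 = 0.5873
P(win) = (1 - r^i)/(1 - r^N)
= (1 - 0.5873^2)/(1 - 0.5873^8)
= 0.6645

0.6645


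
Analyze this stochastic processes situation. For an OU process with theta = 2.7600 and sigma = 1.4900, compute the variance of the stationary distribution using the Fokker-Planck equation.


Stationary variance = sigma^2 / (2*theta)
= 1.4900^2 / (2*2.7600)
= 2.2201 / 5.5200
= 0.4022

0.4022


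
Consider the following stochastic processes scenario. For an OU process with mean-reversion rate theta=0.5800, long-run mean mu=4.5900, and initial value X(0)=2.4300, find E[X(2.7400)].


E[X(t)] = mu + (X(0) - mu)*exp(-theta*t)
= 4.5900 + (2.4300 - 4.5900)*exp(-0.5800*2.7400)
= 4.5900 + -2.1600 * 0.2041
= 4.1492

4.1492


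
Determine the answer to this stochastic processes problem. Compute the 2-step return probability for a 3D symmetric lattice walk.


P(return in 2 steps) = P(reverse first step) = 1/(2d)
= 1/6
= 0.1667

0.1667


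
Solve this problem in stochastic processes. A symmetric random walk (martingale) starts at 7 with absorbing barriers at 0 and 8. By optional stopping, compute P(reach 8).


By optional stopping theorem: E(M at tau) = M(0) = 7
P(hit 8)*8 + P(hit 0)*0 = 7
P(hit 8) = (7 - 0)/(8 - 0) = 7/8 = 0.8750

0.8750


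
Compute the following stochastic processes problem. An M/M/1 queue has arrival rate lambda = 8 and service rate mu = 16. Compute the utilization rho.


rho = lambda/mu
= 8/16
= 0.5000

0.5000


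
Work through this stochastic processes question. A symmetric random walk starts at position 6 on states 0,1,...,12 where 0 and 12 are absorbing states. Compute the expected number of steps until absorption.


For symmetric RW on 0,...,N with absorbing barriers, E(i) = i*(N-i)
E(6) = 6 * 6 = 36

36


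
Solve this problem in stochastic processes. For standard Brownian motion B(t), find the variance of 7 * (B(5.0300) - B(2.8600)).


Var(alpha*(B(t)-B(s))) = alpha^2 * (t-s)
= 7^2 * (5.0300 - 2.8600)
= 49 * 2.1700
= 106.3300

106.3300


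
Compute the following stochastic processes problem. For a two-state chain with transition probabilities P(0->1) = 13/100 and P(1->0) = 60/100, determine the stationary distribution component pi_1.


Stationary distribution: pi_0 = p10/(p01+p10), pi_1 = p01/(p01+p10)
p01 = 0.1300, p10 = 0.6000
pi_1 = 0.1781

0.1781


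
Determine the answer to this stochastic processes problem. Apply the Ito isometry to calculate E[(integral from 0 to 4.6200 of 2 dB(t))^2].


By Ito isometry: E[(int f dB)^2] = int f^2 dt
= 2^2 * 4.6200
= 4 * 4.6200 = 18.4800

18.4800


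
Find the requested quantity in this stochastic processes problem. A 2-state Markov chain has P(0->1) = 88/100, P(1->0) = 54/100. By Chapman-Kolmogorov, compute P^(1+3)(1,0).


P^4 = P^1 * P^3
Computing via matrix multiplication of the transition matrix.
Entry (1,0) of P^4 = 0.3684

0.3684


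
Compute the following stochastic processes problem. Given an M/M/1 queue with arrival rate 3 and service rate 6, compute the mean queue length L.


rho = 3/6 = 0.5000
L = rho/(1-rho)
= 0.5000/0.5000
= 1.0000

1.0000


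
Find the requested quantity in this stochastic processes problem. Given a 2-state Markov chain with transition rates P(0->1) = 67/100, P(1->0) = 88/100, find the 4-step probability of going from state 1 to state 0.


Computing P^4 by matrix multiplication.
P = [[0.3300, 0.6700], [0.8800, 0.1200]]
After raising P to the power 4:
P^4(1,0) = 0.5158

0.5158


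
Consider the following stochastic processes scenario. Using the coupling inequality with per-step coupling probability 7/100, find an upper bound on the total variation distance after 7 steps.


TV distance bound <= (1-delta)^n
= (1 - 0.0700)^7
= 0.9300^7
= 0.6017

0.6017


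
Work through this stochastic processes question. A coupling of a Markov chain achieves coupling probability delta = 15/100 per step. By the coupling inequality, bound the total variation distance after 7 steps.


TV distance bound <= (1-delta)^n
= (1 - 0.1500)^7
= 0.8500^7
= 0.3206

0.3206


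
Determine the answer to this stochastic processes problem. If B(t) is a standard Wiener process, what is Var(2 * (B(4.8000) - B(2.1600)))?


Var(alpha*(B(t)-B(s))) = alpha^2 * (t-s)
= 2^2 * (4.8000 - 2.1600)
= 4 * 2.6400
= 10.5600

10.5600


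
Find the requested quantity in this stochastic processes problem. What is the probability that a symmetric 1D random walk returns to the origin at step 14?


P(S(14) = 0) = C(14,7) / 4^7
= 3432 / 16384
= 0.2095

0.2095


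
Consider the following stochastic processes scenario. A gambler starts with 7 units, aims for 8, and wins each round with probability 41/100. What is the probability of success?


Gambler's ruin formula:
r = q/p = 0.5900/0.4100 = 1.4390
P(win) = (1 - r^i)/(1 - r^N)
= (1 - 1.4390^7)/(1 - 1.4390^8)
= 0.6774

0.6774


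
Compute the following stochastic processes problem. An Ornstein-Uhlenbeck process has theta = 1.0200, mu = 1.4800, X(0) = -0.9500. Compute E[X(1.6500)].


E[X(t)] = mu + (X(0) - mu)*exp(-theta*t)
= 1.4800 + (-0.9500 - 1.4800)*exp(-1.0200*1.6500)
= 1.4800 + -2.4300 * 0.1858
= 1.0285

1.0285


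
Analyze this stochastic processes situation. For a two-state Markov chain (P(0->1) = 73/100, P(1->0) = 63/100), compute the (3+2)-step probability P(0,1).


P^5 = P^3 * P^2
Computing via matrix multiplication of the transition matrix.
Entry (0,1) of P^5 = 0.5400

0.5400


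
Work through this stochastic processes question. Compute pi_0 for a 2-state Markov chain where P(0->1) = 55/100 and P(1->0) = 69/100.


Stationary distribution: pi_0 = p10/(p01+p10), pi_1 = p01/(p01+p10)
p01 = 0.5500, p10 = 0.6900
pi_0 = 0.5565

0.5565


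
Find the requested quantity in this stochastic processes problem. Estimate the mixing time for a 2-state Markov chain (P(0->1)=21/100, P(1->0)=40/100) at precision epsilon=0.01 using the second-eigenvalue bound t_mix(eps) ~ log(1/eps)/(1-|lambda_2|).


lambda_2 = |1 - p01 - p10| = |1 - 0.2100 - 0.4000| = 0.3900
t_mix ~ log(1/eps)/(1 - |lambda_2|)
= log(100)/(1 - 0.3900) = 4.6052/0.6100
= 7.5495

7.5495


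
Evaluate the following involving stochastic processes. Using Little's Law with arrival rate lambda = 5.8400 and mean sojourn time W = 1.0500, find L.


Little's Law: L = lambda * W
= 5.8400 * 1.0500
= 6.1320

6.1320


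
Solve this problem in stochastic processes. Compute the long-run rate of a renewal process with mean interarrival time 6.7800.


Long-run renewal rate = 1/E(X)
= 1/6.7800
= 0.1475

0.1475


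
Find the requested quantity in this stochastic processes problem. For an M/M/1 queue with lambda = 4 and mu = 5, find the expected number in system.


rho = 4/5 = 0.8000
L = rho/(1-rho)
= 0.8000/0.2000
= 4.0000

4.0000


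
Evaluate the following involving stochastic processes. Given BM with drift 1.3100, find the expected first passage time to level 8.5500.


Expected first passage time = a/mu
= 8.5500/1.3100
= 6.5267

6.5267


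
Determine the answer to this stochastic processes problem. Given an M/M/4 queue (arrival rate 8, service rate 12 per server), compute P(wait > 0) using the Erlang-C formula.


a = lambda/mu = 0.6667
rho = a/c = 0.1667
Erlang-C formula applied:
C(c,a) = 0.0051

0.0051


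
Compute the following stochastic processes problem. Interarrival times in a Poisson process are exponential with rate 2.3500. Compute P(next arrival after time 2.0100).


P(X > t) = exp(-lambda * t)
= exp(-2.3500 * 2.0100)
= exp(-4.7235) = 0.0089

0.0089


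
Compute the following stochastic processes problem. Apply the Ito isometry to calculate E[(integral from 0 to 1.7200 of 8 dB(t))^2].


By Ito isometry: E[(int f dB)^2] = int f^2 dt
= 8^2 * 1.7200
= 64 * 1.7200 = 110.0800

110.0800


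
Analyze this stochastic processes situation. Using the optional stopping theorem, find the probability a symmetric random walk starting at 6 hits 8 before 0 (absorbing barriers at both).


By optional stopping theorem: E(M at tau) = M(0) = 6
P(hit 8)*8 + P(hit 0)*0 = 6
P(hit 8) = (6 - 0)/(8 - 0) = 3/4 = 0.7500

0.7500


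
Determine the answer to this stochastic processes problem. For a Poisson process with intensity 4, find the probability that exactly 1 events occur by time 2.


P(N(t)=k) = (lambda*t)^k * exp(-lambda*t) / k!
lambda*t = 8
= 8^1 * exp(-8) / 1!
= 8 * 3.3546e-04 / 1
= 0.0027

0.0027


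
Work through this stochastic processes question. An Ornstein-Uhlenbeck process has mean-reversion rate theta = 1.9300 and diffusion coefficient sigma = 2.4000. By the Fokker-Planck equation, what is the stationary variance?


Stationary variance = sigma^2 / (2*theta)
= 2.4000^2 / (2*1.9300)
= 5.7600 / 3.8600
= 1.4922

1.4922


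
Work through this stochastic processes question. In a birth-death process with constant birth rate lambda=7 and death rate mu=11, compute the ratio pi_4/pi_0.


For birth-death process, pi_n/pi_0 = (lambda/mu)^n
= (7/11)^4
= 0.1640

0.1640


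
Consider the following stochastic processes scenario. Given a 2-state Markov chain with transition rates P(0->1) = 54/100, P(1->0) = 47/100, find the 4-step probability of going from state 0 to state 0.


Computing P^4 by matrix multiplication.
P = [[0.4600, 0.5400], [0.4700, 0.5300]]
After raising P to the power 4:
P^4(0,0) = 0.4653

0.4653


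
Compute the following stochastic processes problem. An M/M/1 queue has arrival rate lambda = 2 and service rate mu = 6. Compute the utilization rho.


rho = lambda/mu
= 2/6
= 0.3333

0.3333


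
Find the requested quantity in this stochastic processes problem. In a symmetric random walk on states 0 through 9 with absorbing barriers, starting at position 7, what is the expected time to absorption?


For symmetric RW on 0,...,N with absorbing barriers, E(i) = i*(N-i)
E(7) = 7 * 2 = 14

14


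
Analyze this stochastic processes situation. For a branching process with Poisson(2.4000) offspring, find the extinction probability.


Since mu = 2.4000 > 1, extinction prob q < 1.
Solve s = exp(mu*(s-1)) iteratively.
q = 0.1214

0.1214


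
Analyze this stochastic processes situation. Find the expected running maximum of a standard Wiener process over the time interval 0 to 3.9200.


E(max B(s)) = sqrt(2t/pi)
= sqrt(2*3.9200/pi)
= sqrt(2.4955)
= 1.5797

1.5797


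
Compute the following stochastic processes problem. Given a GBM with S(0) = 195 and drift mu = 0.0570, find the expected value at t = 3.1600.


E[S(t)] = S(0) * exp(mu * t)
= 195 * exp(0.0570 * 3.1600)
= 195 * 1.1974
= 233.4854

233.4854


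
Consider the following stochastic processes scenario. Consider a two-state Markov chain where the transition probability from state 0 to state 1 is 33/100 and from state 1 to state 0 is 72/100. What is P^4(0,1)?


Computing P^4 by matrix multiplication.
P = [[0.6700, 0.3300], [0.7200, 0.2800]]
After raising P to the power 4:
P^4(0,1) = 0.3143

0.3143


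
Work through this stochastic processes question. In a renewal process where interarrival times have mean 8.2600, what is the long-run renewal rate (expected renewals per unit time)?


Long-run renewal rate = 1/E(X)
= 1/8.2600
= 0.1211

0.1211


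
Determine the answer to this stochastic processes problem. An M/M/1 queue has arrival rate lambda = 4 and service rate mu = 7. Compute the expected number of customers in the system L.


rho = 4/7 = 0.5714
L = rho/(1-rho)
= 0.5714/0.4286
= 1.3333

1.3333


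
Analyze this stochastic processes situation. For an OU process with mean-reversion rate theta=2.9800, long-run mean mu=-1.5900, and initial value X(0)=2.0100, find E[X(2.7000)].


E[X(t)] = mu + (X(0) - mu)*exp(-theta*t)
= -1.5900 + (2.0100 - -1.5900)*exp(-2.9800*2.7000)
= -1.5900 + 3.6000 * 3.2038e-04
= -1.5888

-1.5888


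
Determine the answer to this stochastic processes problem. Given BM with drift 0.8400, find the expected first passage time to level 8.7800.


Expected first passage time = a/mu
= 8.7800/0.8400
= 10.4524

10.4524


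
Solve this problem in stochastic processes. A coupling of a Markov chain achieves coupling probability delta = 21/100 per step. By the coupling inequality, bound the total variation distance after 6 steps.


TV distance bound <= (1-delta)^n
= (1 - 0.2100)^6
= 0.7900^6
= 0.2431

0.2431


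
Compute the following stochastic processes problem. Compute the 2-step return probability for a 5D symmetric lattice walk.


P(return in 2 steps) = P(reverse first step) = 1/(2d)
= 1/10
= 0.1000

0.1000


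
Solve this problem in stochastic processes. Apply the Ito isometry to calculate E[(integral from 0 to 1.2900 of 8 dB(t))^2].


By Ito isometry: E[(int f dB)^2] = int f^2 dt
= 8^2 * 1.2900
= 64 * 1.2900 = 82.5600

82.5600


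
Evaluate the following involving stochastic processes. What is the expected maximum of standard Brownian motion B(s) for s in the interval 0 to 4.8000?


E(max B(s)) = sqrt(2t/pi)
= sqrt(2*4.8000/pi)
= sqrt(3.0558)
= 1.7481

1.7481


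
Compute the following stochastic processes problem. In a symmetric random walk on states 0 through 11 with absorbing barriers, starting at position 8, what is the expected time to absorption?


For symmetric RW on 0,...,N with absorbing barriers, E(i) = i*(N-i)
E(8) = 8 * 3 = 24

24


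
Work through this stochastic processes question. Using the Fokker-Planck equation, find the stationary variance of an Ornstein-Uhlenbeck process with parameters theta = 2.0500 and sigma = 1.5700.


Stationary variance = sigma^2 / (2*theta)
= 1.5700^2 / (2*2.0500)
= 2.4649 / 4.1000
= 0.6012

0.6012


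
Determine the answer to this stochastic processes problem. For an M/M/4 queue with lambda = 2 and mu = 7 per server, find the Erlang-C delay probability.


a = lambda/mu = 0.2857
rho = a/c = 0.0714
Erlang-C formula applied:
C(c,a) = 2.2471e-04

2.2471e-04


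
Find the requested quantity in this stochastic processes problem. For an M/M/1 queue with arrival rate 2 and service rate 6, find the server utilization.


rho = lambda/mu
= 2/6
= 0.3333

0.3333


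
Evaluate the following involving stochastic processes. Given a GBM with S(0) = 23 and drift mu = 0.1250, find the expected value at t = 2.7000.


E[S(t)] = S(0) * exp(mu * t)
= 23 * exp(0.1250 * 2.7000)
= 23 * 1.4014
= 32.2331

32.2331


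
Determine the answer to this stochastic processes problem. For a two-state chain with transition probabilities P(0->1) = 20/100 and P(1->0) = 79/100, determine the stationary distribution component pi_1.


Stationary distribution: pi_0 = p10/(p01+p10), pi_1 = p01/(p01+p10)
p01 = 0.2000, p10 = 0.7900
pi_1 = 0.2020

0.2020


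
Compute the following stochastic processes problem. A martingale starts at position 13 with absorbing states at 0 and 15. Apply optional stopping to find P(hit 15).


By optional stopping theorem: E(M at tau) = M(0) = 13
P(hit 15)*15 + P(hit 0)*0 = 13
P(hit 15) = (13 - 0)/(15 - 0) = 13/15 = 0.8667

0.8667


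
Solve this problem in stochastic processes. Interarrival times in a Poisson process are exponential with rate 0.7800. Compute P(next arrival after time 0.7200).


P(X > t) = exp(-lambda * t)
= exp(-0.7800 * 0.7200)
= exp(-0.5616) = 0.5703

0.5703


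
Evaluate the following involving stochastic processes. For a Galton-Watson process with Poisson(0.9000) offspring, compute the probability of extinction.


Since mu = 0.9000 <= 1, extinction probability = 1.

1.0000


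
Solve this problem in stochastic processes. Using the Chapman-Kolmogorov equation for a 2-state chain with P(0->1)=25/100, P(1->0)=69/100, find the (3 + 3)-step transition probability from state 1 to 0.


P^6 = P^3 * P^3
Computing via matrix multiplication of the transition matrix.
Entry (1,0) of P^6 = 0.7340

0.7340


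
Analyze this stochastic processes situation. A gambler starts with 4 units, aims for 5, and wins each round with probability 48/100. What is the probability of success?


Gambler's ruin formula:
r = q/p = 0.5200/0.4800 = 1.0833
P(win) = (1 - r^i)/(1 - r^N)
= (1 - 1.0833^4)/(1 - 1.0833^5)
= 0.7668

0.7668


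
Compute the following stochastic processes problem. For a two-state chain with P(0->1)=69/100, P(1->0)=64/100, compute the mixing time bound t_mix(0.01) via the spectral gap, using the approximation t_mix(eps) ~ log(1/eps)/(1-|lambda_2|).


lambda_2 = |1 - p01 - p10| = |1 - 0.6900 - 0.6400| = 0.3300
t_mix ~ log(1/eps)/(1 - |lambda_2|)
= log(100)/(1 - 0.3300) = 4.6052/0.6700
= 6.8734

6.8734


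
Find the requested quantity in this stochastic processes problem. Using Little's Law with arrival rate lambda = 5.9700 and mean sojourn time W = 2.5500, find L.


Little's Law: L = lambda * W
= 5.9700 * 2.5500
= 15.2235

15.2235


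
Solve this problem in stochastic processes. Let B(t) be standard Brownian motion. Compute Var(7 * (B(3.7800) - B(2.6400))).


Var(alpha*(B(t)-B(s))) = alpha^2 * (t-s)
= 7^2 * (3.7800 - 2.6400)
= 49 * 1.1400
= 55.8600

55.8600


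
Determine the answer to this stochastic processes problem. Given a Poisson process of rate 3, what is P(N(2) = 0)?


P(N(t)=k) = (lambda*t)^k * exp(-lambda*t) / k!
lambda*t = 6
= 6^0 * exp(-6) / 0!
= 1 * 0.0025 / 1
= 0.0025

0.0025


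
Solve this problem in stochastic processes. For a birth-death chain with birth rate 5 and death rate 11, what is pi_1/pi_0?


For birth-death process, pi_n/pi_0 = (lambda/mu)^n
= (5/11)^1
= 0.4545

0.4545


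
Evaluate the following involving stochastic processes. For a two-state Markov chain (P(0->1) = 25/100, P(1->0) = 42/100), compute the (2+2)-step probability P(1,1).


P^4 = P^2 * P^2
Computing via matrix multiplication of the transition matrix.
Entry (1,1) of P^4 = 0.3806

0.3806


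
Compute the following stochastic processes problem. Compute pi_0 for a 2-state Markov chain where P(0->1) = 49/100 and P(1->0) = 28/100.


Stationary distribution: pi_0 = p10/(p01+p10), pi_1 = p01/(p01+p10)
p01 = 0.4900, p10 = 0.2800
pi_0 = 0.3636

0.3636


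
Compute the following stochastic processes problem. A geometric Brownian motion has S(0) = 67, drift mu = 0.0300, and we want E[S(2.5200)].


E[S(t)] = S(0) * exp(mu * t)
= 67 * exp(0.0300 * 2.5200)
= 67 * 1.0785
= 72.2616

72.2616


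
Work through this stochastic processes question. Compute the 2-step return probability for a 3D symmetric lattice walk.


P(return in 2 steps) = P(reverse first step) = 1/(2d)
= 1/6
= 0.1667

0.1667


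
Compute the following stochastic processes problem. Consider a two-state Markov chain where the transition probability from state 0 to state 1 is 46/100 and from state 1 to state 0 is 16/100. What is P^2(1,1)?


Computing P^2 by matrix multiplication.
P = [[0.5400, 0.4600], [0.1600, 0.8400]]
After raising P to the power 2:
P^2(1,1) = 0.7792

0.7792


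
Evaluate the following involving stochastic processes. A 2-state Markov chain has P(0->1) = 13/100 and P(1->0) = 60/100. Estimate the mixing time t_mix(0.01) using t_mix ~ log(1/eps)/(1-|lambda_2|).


lambda_2 = |1 - p01 - p10| = |1 - 0.1300 - 0.6000| = 0.2700
t_mix ~ log(1/eps)/(1 - |lambda_2|)
= log(100)/(1 - 0.2700) = 4.6052/0.7300
= 6.3085

6.3085


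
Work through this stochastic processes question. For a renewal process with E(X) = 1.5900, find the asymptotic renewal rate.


Long-run renewal rate = 1/E(X)
= 1/1.5900
= 0.6289

0.6289


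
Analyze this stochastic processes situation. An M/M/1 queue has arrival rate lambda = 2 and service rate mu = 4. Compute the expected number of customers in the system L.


rho = 2/4 = 0.5000
L = rho/(1-rho)
= 0.5000/0.5000
= 1.0000

1.0000


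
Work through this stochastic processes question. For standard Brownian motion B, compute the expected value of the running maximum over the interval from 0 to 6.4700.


E(max B(s)) = sqrt(2t/pi)
= sqrt(2*6.4700/pi)
= sqrt(4.1189)
= 2.0295

2.0295


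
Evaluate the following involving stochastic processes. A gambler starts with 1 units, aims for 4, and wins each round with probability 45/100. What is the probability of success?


Gambler's ruin formula:
r = q/p = 0.5500/0.4500 = 1.2222
P(win) = (1 - r^i)/(1 - r^N)
= (1 - 1.2222^1)/(1 - 1.2222^4)
= 0.1804

0.1804


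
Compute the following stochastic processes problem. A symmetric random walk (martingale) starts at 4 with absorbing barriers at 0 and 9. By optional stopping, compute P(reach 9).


By optional stopping theorem: E(M at tau) = M(0) = 4
P(hit 9)*9 + P(hit 0)*0 = 4
P(hit 9) = (4 - 0)/(9 - 0) = 4/9 = 0.4444

0.4444


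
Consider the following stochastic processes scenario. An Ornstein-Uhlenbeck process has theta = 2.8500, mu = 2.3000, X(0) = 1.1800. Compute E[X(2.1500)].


E[X(t)] = mu + (X(0) - mu)*exp(-theta*t)
= 2.3000 + (1.1800 - 2.3000)*exp(-2.8500*2.1500)
= 2.3000 + -1.1200 * 0.0022
= 2.2976

2.2976


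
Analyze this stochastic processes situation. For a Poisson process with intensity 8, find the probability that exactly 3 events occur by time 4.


P(N(t)=k) = (lambda*t)^k * exp(-lambda*t) / k!
lambda*t = 32
= 32^3 * exp(-32) / 3!
= 32768 * 1.2664e-14 / 6
= 6.9163e-11

6.9163e-11


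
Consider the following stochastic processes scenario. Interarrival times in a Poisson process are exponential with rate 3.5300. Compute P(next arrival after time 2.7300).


P(X > t) = exp(-lambda * t)
= exp(-3.5300 * 2.7300)
= exp(-9.6369) = 6.5275e-05

6.5275e-05


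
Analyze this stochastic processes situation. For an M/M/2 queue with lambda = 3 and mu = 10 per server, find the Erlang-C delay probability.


a = lambda/mu = 0.3000
rho = a/c = 0.1500
Erlang-C formula applied:
C(c,a) = 0.0391

0.0391


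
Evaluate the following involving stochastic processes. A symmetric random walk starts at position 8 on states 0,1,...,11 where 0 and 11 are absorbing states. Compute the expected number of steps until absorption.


For symmetric RW on 0,...,N with absorbing barriers, E(i) = i*(N-i)
E(8) = 8 * 3 = 24

24


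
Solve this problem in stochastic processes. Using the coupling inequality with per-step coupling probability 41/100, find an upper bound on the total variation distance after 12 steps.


TV distance bound <= (1-delta)^n
= (1 - 0.4100)^12
= 0.5900^12
= 0.0018

0.0018


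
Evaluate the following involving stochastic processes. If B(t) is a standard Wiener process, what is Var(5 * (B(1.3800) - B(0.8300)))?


Var(alpha*(B(t)-B(s))) = alpha^2 * (t-s)
= 5^2 * (1.3800 - 0.8300)
= 25 * 0.5500
= 13.7500

13.7500


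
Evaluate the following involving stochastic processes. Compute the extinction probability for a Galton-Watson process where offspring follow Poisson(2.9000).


Since mu = 2.9000 > 1, extinction prob q < 1.
Solve s = exp(mu*(s-1)) iteratively.
q = 0.0668

0.0668


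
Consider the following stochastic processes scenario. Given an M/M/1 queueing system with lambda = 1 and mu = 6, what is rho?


rho = lambda/mu
= 1/6
= 0.1667

0.1667


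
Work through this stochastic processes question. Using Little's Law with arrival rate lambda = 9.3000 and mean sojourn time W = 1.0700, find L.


Little's Law: L = lambda * W
= 9.3000 * 1.0700
= 9.9510

9.9510


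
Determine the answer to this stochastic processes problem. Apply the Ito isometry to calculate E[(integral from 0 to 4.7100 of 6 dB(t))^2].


By Ito isometry: E[(int f dB)^2] = int f^2 dt
= 6^2 * 4.7100
= 36 * 4.7100 = 169.5600

169.5600


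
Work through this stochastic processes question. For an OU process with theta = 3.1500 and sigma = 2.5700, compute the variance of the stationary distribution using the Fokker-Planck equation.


Stationary variance = sigma^2 / (2*theta)
= 2.5700^2 / (2*3.1500)
= 6.6049 / 6.3000
= 1.0484

1.0484


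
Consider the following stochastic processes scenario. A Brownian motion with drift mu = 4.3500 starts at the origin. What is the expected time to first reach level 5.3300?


Expected first passage time = a/mu
= 5.3300/4.3500
= 1.2253

1.2253


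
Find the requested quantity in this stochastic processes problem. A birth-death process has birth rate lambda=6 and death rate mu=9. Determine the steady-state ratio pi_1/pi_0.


For birth-death process, pi_n/pi_0 = (lambda/mu)^n
= (6/9)^1
= 0.6667

0.6667
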